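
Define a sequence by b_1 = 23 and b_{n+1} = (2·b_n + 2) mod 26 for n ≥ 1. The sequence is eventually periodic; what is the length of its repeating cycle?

We have b_1 = 23,  b_2 = 22,  b_3 = 20,  b_4 = 16,  b_5 = 8,  b_6 = 18,  b_7 = 12,  b_8 = 0,  b_9 = 2,  b_{10} = 6,  b_{11} = 14,  b_{12} = 4,  b_{13} = 10,  b_{14} = 22.
Since b_{14} = b_2 = 22, the sequence is eventually periodic: after a pre-period of length 1 it cycles with period 12.

12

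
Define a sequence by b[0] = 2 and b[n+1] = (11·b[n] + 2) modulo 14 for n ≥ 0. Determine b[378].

2

Computing terms: b[0] = 2; b[1] = 10; b[2] = 0; b[3] = 2.
Since b[3] = b[0] = 2, the sequence is periodic with period 3.
So b[378] = b[0 + ((378-0) mod 3)] = b[0] = 2.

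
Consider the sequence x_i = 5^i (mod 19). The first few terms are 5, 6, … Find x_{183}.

x_1 = 5,  x_2 = 6,  x_3 = 11,  x_4 = 17,  x_5 = 9,  x_6 = 7,  x_7 = 16,  x_8 = 4,  x_9 = 1,  x_{10} = 5.
Since x_{10} = x_1 = 5, the sequence is periodic with period 9.
So x_{183} = x_{1 + ((183-1) mod 9)} = x_3 = 11.

11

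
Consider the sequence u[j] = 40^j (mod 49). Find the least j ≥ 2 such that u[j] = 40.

43

Computing terms: u[1] = 40,  u[2] = 32,  u[3] = 6,  u[4] = 44,  u[5] = 45,  u[6] = 36,  u[7] = 19,  u[8] = 25,  u[9] = 20,  u[10] = 16,  u[11] = 3,  u[12] = 22,  u[13] = 47,  u[14] = 18,  u[15] = 34,  u[16] = 37,  u[17] = 10,  u[18] = 8,  u[19] = 26,  u[20] = 11,  u[21] = 48,  u[22] = 9,  u[23] = 17,  u[24] = 43,  u[25] = 5,  u[26] = 4,  u[27] = 13,  u[28] = 30,  u[29] = 24,  u[30] = 29,  u[31] = 33,  u[32] = 46,  u[33] = 27,  u[34] = 2,  u[35] = 31,  u[36] = 15,  u[37] = 12,  u[38] = 39,  u[39] = 41,  u[40] = 23,  u[41] = 38,  u[42] = 1,  u[43] = 40.
The sequence repeats with period 42.
The value 40 next appears (with j ≥ 2) at u[43].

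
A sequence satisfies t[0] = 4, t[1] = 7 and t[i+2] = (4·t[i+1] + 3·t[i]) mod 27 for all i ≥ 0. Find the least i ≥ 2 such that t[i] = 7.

4

We have t[0] = 4; t[1] = 7; t[2] = 13; t[3] = 19; t[4] = 7; t[5] = 4; t[6] = 10; t[7] = 25; t[8] = 22; t[9] = 1; t[10] = 16; t[11] = 13; t[12] = 19.
Since (t[11], t[12]) = (t[2], t[3]) = (13, 19) (two consecutive terms determine the rest), the sequence is eventually periodic: after a pre-period of length 2 it cycles with period 9.
The value 7 first appears (with i ≥ 2) at t[4].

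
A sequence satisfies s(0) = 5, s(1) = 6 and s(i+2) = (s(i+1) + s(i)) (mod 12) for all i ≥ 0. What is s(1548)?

Computing terms: s(0) = 5,  s(1) = 6,  s(2) = 11,  s(3) = 5,  s(4) = 4,  s(5) = 9,  s(6) = 1,  s(7) = 10,  s(8) = 11,  s(9) = 9,  s(10) = 8,  s(11) = 5,  s(12) = 1,  s(13) = 6,  s(14) = 7,  s(15) = 1,  s(16) = 8,  s(17) = 9,  s(18) = 5,  s(19) = 2,  s(20) = 7,  s(21) = 9,  s(22) = 4,  s(23) = 1,  s(24) = 5,  s(25) = 6.
Since (s(24), s(25)) = (s(0), s(1)) = (5, 6) (two consecutive terms determine the rest), the sequence is periodic with period 24.
(1548 - 0) mod 24 = 12, so s(1548) = s(12) = 1.

1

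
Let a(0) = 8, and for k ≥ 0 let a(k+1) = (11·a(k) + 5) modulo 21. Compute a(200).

20

a(0) = 8; a(1) = 9; a(2) = 20; a(3) = 15; a(4) = 2; a(5) = 6; a(6) = 8.
Since a(6) = a(0) = 8, the sequence is periodic with period 6.
So a(200) = a(0 + ((200-0) mod 6)) = a(2) = 20.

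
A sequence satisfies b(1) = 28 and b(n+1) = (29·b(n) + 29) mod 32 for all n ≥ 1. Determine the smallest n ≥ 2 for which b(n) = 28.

33

b(1) = 28, b(2) = 9, b(3) = 2, b(4) = 23, b(5) = 24, b(6) = 21, b(7) = 30, b(8) = 3, b(9) = 20, b(10) = 1, b(11) = 26, b(12) = 15, b(13) = 16, b(14) = 13, b(15) = 22, b(16) = 27, b(17) = 12, b(18) = 25, b(19) = 18, b(20) = 7, b(21) = 8, b(22) = 5, b(23) = 14, b(24) = 19, b(25) = 4, b(26) = 17, b(27) = 10, b(28) = 31, b(29) = 0, b(30) = 29, b(31) = 6, b(32) = 11, b(33) = 28.
The sequence repeats with period 32.
The value 28 next appears (with n ≥ 2) at b(33).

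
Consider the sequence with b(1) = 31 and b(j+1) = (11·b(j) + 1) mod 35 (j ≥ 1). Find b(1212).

32

Computing terms: b(1) = 31,  b(2) = 27,  b(3) = 18,  b(4) = 24,  b(5) = 20,  b(6) = 11,  b(7) = 17,  b(8) = 13,  b(9) = 4,  b(10) = 10,  b(11) = 6,  b(12) = 32,  b(13) = 3,  b(14) = 34,  b(15) = 25,  b(16) = 31.
Since b(16) = b(1) = 31, the sequence is periodic with period 15.
(1212 - 1) mod 15 = 11, so b(1212) = b(12) = 32.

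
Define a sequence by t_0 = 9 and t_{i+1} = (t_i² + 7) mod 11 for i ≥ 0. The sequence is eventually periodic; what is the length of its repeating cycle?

Listing terms: t_0 = 9,  t_1 = 0,  t_2 = 7,  t_3 = 1,  t_4 = 8,  t_5 = 5,  t_6 = 10,  t_7 = 8.
Since t_7 = t_4 = 8, the sequence is eventually periodic: after a pre-period of length 4 it cycles with period 3.

3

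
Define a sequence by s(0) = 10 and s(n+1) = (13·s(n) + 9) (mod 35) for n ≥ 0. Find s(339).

27

Computing terms: s(0) = 10,  s(1) = 34,  s(2) = 31,  s(3) = 27,  s(4) = 10.
Since s(4) = s(0) = 10, the sequence is periodic with period 4.
(339 - 0) mod 4 = 3, so s(339) = s(3) = 27.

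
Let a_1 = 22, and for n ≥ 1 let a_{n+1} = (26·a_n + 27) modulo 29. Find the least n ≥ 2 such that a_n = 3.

Listing terms: a_1 = 22; a_2 = 19; a_3 = 28; a_4 = 1; a_5 = 24; a_6 = 13; a_7 = 17; a_8 = 5; a_9 = 12; a_{10} = 20; a_{11} = 25; a_{12} = 10; a_{13} = 26; a_{14} = 7; a_{15} = 6; a_{16} = 9; a_{17} = 0; a_{18} = 27; a_{19} = 4; a_{20} = 15; a_{21} = 11; a_{22} = 23; a_{23} = 16; a_{24} = 8; a_{25} = 3; a_{26} = 18; a_{27} = 2; a_{28} = 21; a_{29} = 22.
The sequence repeats with period 28.
The value 3 first appears (with n ≥ 2) at a_{25}.

25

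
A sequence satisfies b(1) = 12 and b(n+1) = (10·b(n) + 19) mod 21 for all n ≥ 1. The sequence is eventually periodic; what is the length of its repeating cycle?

We have b(1) = 12,  b(2) = 13,  b(3) = 2,  b(4) = 18,  b(5) = 10,  b(6) = 14,  b(7) = 12.
The sequence repeats with period 6.

6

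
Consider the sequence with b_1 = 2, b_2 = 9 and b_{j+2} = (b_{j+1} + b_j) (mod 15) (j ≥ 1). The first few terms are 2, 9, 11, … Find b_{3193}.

14

b_1 = 2, b_2 = 9, b_3 = 11, b_4 = 5, b_5 = 1, b_6 = 6, b_7 = 7, b_8 = 13, b_9 = 5, b_{10} = 3, b_{11} = 8, b_{12} = 11, b_{13} = 4, b_{14} = 0, b_{15} = 4, b_{16} = 4, b_{17} = 8, b_{18} = 12, b_{19} = 5, b_{20} = 2, b_{21} = 7, b_{22} = 9, b_{23} = 1, b_{24} = 10, b_{25} = 11, b_{26} = 6, b_{27} = 2, b_{28} = 8, b_{29} = 10, b_{30} = 3, b_{31} = 13, b_{32} = 1, b_{33} = 14, b_{34} = 0, b_{35} = 14, b_{36} = 14, b_{37} = 13, b_{38} = 12, b_{39} = 10, b_{40} = 7, b_{41} = 2, b_{42} = 9.
The sequence repeats with period 40.
(3193 - 1) mod 40 = 32, so b_{3193} = b_{33} = 14.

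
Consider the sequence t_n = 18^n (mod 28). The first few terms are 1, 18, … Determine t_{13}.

We have t_0 = 1,  t_1 = 18,  t_2 = 16,  t_3 = 8,  t_4 = 4,  t_5 = 16.
Since t_5 = t_2 = 16, the sequence is eventually periodic: after a pre-period of length 2 it cycles with period 3.
For n ≥ 2, t_n depends only on (n - 2) mod 3. (13 - 2) mod 3 = 2, so t_{13} = t_4 = 4.

4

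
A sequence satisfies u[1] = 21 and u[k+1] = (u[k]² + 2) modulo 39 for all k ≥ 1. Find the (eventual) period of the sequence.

4

Listing terms: u[1] = 21, u[2] = 14, u[3] = 3, u[4] = 11, u[5] = 6, u[6] = 38, u[7] = 3.
Since u[7] = u[3] = 3, the sequence is eventually periodic: after a pre-period of length 2 it cycles with period 4.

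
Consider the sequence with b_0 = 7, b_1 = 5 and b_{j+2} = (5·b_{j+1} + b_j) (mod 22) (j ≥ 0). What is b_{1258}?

19

Listing terms: b_0 = 7; b_1 = 5; b_2 = 10; b_3 = 11; b_4 = 21; b_5 = 6; b_6 = 7; b_7 = 19; b_8 = 14; b_9 = 1; b_{10} = 19; b_{11} = 8; b_{12} = 15; b_{13} = 17; b_{14} = 12; b_{15} = 11; b_{16} = 1; b_{17} = 16; b_{18} = 15; b_{19} = 3; b_{20} = 8; b_{21} = 21; b_{22} = 3; b_{23} = 14; b_{24} = 7; b_{25} = 5.
The sequence repeats with period 24.
(1258 - 0) mod 24 = 10, so b_{1258} = b_{10} = 19.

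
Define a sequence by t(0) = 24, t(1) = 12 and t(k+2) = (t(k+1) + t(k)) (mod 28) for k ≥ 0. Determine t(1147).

8

Computing terms: t(0) = 24,  t(1) = 12,  t(2) = 8,  t(3) = 20,  t(4) = 0,  t(5) = 20,  t(6) = 20,  t(7) = 12,  t(8) = 4,  t(9) = 16,  t(10) = 20,  t(11) = 8,  t(12) = 0,  t(13) = 8,  t(14) = 8,  t(15) = 16,  t(16) = 24,  t(17) = 12.
The sequence repeats with period 16.
So t(1147) = t(0 + ((1147-0) mod 16)) = t(11) = 8.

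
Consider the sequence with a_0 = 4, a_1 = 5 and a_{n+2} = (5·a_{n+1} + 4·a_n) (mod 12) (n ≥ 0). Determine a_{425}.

5

a_0 = 4, a_1 = 5, a_2 = 5, a_3 = 9, a_4 = 5, a_5 = 1, a_6 = 1, a_7 = 9, a_8 = 1, a_9 = 5, a_{10} = 5.
Since (a_9, a_{10}) = (a_1, a_2) = (5, 5) (two consecutive terms determine the rest), the sequence is eventually periodic: after a pre-period of length 1 it cycles with period 8.
For n ≥ 1, a_n depends only on (n - 1) mod 8. (425 - 1) mod 8 = 0, so a_{425} = a_1 = 5.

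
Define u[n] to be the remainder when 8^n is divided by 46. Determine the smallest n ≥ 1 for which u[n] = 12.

7

Listing terms: u[0] = 1,  u[1] = 8,  u[2] = 18,  u[3] = 6,  u[4] = 2,  u[5] = 16,  u[6] = 36,  u[7] = 12,  u[8] = 4,  u[9] = 32,  u[10] = 26,  u[11] = 24,  u[12] = 8.
Since u[12] = u[1] = 8, the sequence is eventually periodic: after a pre-period of length 1 it cycles with period 11.
The value 12 first appears (with n ≥ 1) at u[7].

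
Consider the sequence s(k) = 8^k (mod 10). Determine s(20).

We have s(1) = 8; s(2) = 4; s(3) = 2; s(4) = 6; s(5) = 8.
Since s(5) = s(1) = 8, the sequence is periodic with period 4.
(20 - 1) mod 4 = 3, so s(20) = s(4) = 6.

6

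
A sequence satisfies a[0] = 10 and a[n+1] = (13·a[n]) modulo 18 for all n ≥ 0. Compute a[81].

Computing terms: a[0] = 10,  a[1] = 4,  a[2] = 16,  a[3] = 10.
The sequence repeats with period 3.
(81 - 0) mod 3 = 0, so a[81] = a[0] = 10.

10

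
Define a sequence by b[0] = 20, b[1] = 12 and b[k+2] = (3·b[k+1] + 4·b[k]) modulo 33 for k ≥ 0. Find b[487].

Listing terms: b[0] = 20,  b[1] = 12,  b[2] = 17,  b[3] = 0,  b[4] = 2,  b[5] = 6,  b[6] = 26,  b[7] = 3,  b[8] = 14,  b[9] = 21,  b[10] = 20,  b[11] = 12.
Since (b[10], b[11]) = (b[0], b[1]) = (20, 12) (two consecutive terms determine the rest), the sequence is periodic with period 10.
So b[487] = b[0 + ((487-0) mod 10)] = b[7] = 3.

3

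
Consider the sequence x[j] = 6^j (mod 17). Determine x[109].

10

Listing terms: x[0] = 1,  x[1] = 6,  x[2] = 2,  x[3] = 12,  x[4] = 4,  x[5] = 7,  x[6] = 8,  x[7] = 14,  x[8] = 16,  x[9] = 11,  x[10] = 15,  x[11] = 5,  x[12] = 13,  x[13] = 10,  x[14] = 9,  x[15] = 3,  x[16] = 1.
The sequence repeats with period 16.
So x[109] = x[0 + ((109-0) mod 16)] = x[13] = 10.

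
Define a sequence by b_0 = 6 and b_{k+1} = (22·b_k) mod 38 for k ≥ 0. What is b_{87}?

34

Listing terms: b_0 = 6,  b_1 = 18,  b_2 = 16,  b_3 = 10,  b_4 = 30,  b_5 = 14,  b_6 = 4,  b_7 = 12,  b_8 = 36,  b_9 = 32,  b_{10} = 20,  b_{11} = 22,  b_{12} = 28,  b_{13} = 8,  b_{14} = 24,  b_{15} = 34,  b_{16} = 26,  b_{17} = 2,  b_{18} = 6.
Since b_{18} = b_0 = 6, the sequence is periodic with period 18.
So b_{87} = b_{0 + ((87-0) mod 18)} = b_{15} = 34.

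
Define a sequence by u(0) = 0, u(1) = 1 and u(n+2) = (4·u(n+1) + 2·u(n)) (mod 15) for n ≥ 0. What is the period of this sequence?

Listing terms: u(0) = 0, u(1) = 1, u(2) = 4, u(3) = 3, u(4) = 5, u(5) = 11, u(6) = 9, u(7) = 13, u(8) = 10, u(9) = 6, u(10) = 14, u(11) = 8, u(12) = 0, u(13) = 1.
Since (u(12), u(13)) = (u(0), u(1)) = (0, 1) (two consecutive terms determine the rest), the sequence is periodic with period 12.

12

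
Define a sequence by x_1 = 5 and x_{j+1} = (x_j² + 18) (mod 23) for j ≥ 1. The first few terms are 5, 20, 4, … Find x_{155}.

We have x_1 = 5, x_2 = 20, x_3 = 4, x_4 = 11, x_5 = 1, x_6 = 19, x_7 = 11.
Since x_7 = x_4 = 11, the sequence is eventually periodic: after a pre-period of length 3 it cycles with period 3.
For j ≥ 4, x_j depends only on (j - 4) mod 3. (155 - 4) mod 3 = 1, so x_{155} = x_5 = 1.

1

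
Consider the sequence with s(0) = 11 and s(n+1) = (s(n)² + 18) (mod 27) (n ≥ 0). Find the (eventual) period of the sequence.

We have s(0) = 11; s(1) = 4; s(2) = 7; s(3) = 13; s(4) = 25; s(5) = 22; s(6) = 16; s(7) = 4.
Since s(7) = s(1) = 4, the sequence is eventually periodic: after a pre-period of length 1 it cycles with period 6.

6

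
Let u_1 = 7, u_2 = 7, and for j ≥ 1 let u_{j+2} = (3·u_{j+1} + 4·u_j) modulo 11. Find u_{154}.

10

u_1 = 7, u_2 = 7, u_3 = 5, u_4 = 10, u_5 = 6, u_6 = 3, u_7 = 0, u_8 = 1, u_9 = 3, u_{10} = 2, u_{11} = 7, u_{12} = 7.
The sequence repeats with period 10.
So u_{154} = u_{1 + ((154-1) mod 10)} = u_4 = 10.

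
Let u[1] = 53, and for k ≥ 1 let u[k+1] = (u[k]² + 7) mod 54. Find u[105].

u[1] = 53,  u[2] = 8,  u[3] = 17,  u[4] = 26,  u[5] = 35,  u[6] = 44,  u[7] = 53.
The sequence repeats with period 6.
(105 - 1) mod 6 = 2, so u[105] = u[3] = 17.

17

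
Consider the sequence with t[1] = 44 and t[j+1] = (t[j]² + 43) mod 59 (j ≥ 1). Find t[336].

We have t[1] = 44,  t[2] = 32,  t[3] = 5,  t[4] = 9,  t[5] = 6,  t[6] = 20,  t[7] = 30,  t[8] = 58,  t[9] = 44.
The sequence repeats with period 8.
So t[336] = t[1 + ((336-1) mod 8)] = t[8] = 58.

58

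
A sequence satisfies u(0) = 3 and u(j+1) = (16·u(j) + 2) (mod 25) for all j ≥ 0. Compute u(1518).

Computing terms: u(0) = 3,  u(1) = 0,  u(2) = 2,  u(3) = 9,  u(4) = 21,  u(5) = 13,  u(6) = 10,  u(7) = 12,  u(8) = 19,  u(9) = 6,  u(10) = 23,  u(11) = 20,  u(12) = 22,  u(13) = 4,  u(14) = 16,  u(15) = 8,  u(16) = 5,  u(17) = 7,  u(18) = 14,  u(19) = 1,  u(20) = 18,  u(21) = 15,  u(22) = 17,  u(23) = 24,  u(24) = 11,  u(25) = 3.
The sequence repeats with period 25.
(1518 - 0) mod 25 = 18, so u(1518) = u(18) = 14.

14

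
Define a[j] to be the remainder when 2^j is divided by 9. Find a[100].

a[1] = 2,  a[2] = 4,  a[3] = 8,  a[4] = 7,  a[5] = 5,  a[6] = 1,  a[7] = 2.
The sequence repeats with period 6.
So a[100] = a[1 + ((100-1) mod 6)] = a[4] = 7.

7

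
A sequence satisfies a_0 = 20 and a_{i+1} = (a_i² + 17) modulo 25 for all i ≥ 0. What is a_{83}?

3

Computing terms: a_0 = 20; a_1 = 17; a_2 = 6; a_3 = 3; a_4 = 1; a_5 = 18; a_6 = 16; a_7 = 23; a_8 = 21; a_9 = 8; a_{10} = 6.
Since a_{10} = a_2 = 6, the sequence is eventually periodic: after a pre-period of length 2 it cycles with period 8.
For i ≥ 2, a_i depends only on (i - 2) mod 8. (83 - 2) mod 8 = 1, so a_{83} = a_3 = 3.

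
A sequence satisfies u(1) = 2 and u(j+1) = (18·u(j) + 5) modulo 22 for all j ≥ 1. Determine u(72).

19

We have u(1) = 2,  u(2) = 19,  u(3) = 17,  u(4) = 3,  u(5) = 15,  u(6) = 11,  u(7) = 5,  u(8) = 7,  u(9) = 21,  u(10) = 9,  u(11) = 13,  u(12) = 19.
Since u(12) = u(2) = 19, the sequence is eventually periodic: after a pre-period of length 1 it cycles with period 10.
For j ≥ 2, u(j) depends only on (j - 2) mod 10. (72 - 2) mod 10 = 0, so u(72) = u(2) = 19.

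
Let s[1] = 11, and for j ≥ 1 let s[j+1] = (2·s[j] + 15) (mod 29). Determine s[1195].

4

Listing terms: s[1] = 11; s[2] = 8; s[3] = 2; s[4] = 19; s[5] = 24; s[6] = 5; s[7] = 25; s[8] = 7; s[9] = 0; s[10] = 15; s[11] = 16; s[12] = 18; s[13] = 22; s[14] = 1; s[15] = 17; s[16] = 20; s[17] = 26; s[18] = 9; s[19] = 4; s[20] = 23; s[21] = 3; s[22] = 21; s[23] = 28; s[24] = 13; s[25] = 12; s[26] = 10; s[27] = 6; s[28] = 27; s[29] = 11.
The sequence repeats with period 28.
So s[1195] = s[1 + ((1195-1) mod 28)] = s[19] = 4.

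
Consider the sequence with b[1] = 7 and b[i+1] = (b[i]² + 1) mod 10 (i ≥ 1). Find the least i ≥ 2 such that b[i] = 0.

Computing terms: b[1] = 7, b[2] = 0, b[3] = 1, b[4] = 2, b[5] = 5, b[6] = 6, b[7] = 7.
Since b[7] = b[1] = 7, the sequence is periodic with period 6.
The value 0 first appears (with i ≥ 2) at b[2].

2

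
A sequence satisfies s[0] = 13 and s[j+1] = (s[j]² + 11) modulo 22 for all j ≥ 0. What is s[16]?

9

Computing terms: s[0] = 13; s[1] = 4; s[2] = 5; s[3] = 14; s[4] = 9; s[5] = 4.
Since s[5] = s[1] = 4, the sequence is eventually periodic: after a pre-period of length 1 it cycles with period 4.
For j ≥ 1, s[j] depends only on (j - 1) mod 4. (16 - 1) mod 4 = 3, so s[16] = s[4] = 9.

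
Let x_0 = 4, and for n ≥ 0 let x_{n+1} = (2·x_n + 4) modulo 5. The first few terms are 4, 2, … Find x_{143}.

Computing terms: x_0 = 4,  x_1 = 2,  x_2 = 3,  x_3 = 0,  x_4 = 4.
Since x_4 = x_0 = 4, the sequence is periodic with period 4.
(143 - 0) mod 4 = 3, so x_{143} = x_3 = 0.

0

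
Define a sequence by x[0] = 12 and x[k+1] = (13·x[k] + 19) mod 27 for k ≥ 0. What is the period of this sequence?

27

x[0] = 12, x[1] = 13, x[2] = 26, x[3] = 6, x[4] = 16, x[5] = 11, x[6] = 0, x[7] = 19, x[8] = 23, x[9] = 21, x[10] = 22, x[11] = 8, x[12] = 15, x[13] = 25, x[14] = 20, x[15] = 9, x[16] = 1, x[17] = 5, x[18] = 3, x[19] = 4, x[20] = 17, x[21] = 24, x[22] = 7, x[23] = 2, x[24] = 18, x[25] = 10, x[26] = 14, x[27] = 12.
The sequence repeats with period 27.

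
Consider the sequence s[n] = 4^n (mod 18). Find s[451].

Computing terms: s[1] = 4, s[2] = 16, s[3] = 10, s[4] = 4.
Since s[4] = s[1] = 4, the sequence is periodic with period 3.
(451 - 1) mod 3 = 0, so s[451] = s[1] = 4.

4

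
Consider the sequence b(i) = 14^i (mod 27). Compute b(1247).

Computing terms: b(1) = 14; b(2) = 7; b(3) = 17; b(4) = 22; b(5) = 11; b(6) = 19; b(7) = 23; b(8) = 25; b(9) = 26; b(10) = 13; b(11) = 20; b(12) = 10; b(13) = 5; b(14) = 16; b(15) = 8; b(16) = 4; b(17) = 2; b(18) = 1; b(19) = 14.
The sequence repeats with period 18.
So b(1247) = b(1 + ((1247-1) mod 18)) = b(5) = 11.

11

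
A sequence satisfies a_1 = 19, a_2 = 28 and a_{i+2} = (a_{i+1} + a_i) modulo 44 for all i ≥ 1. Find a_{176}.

We have a_1 = 19,  a_2 = 28,  a_3 = 3,  a_4 = 31,  a_5 = 34,  a_6 = 21,  a_7 = 11,  a_8 = 32,  a_9 = 43,  a_{10} = 31,  a_{11} = 30,  a_{12} = 17,  a_{13} = 3,  a_{14} = 20,  a_{15} = 23,  a_{16} = 43,  a_{17} = 22,  a_{18} = 21,  a_{19} = 43,  a_{20} = 20,  a_{21} = 19,  a_{22} = 39,  a_{23} = 14,  a_{24} = 9,  a_{25} = 23,  a_{26} = 32,  a_{27} = 11,  a_{28} = 43,  a_{29} = 10,  a_{30} = 9,  a_{31} = 19,  a_{32} = 28.
The sequence repeats with period 30.
So a_{176} = a_{1 + ((176-1) mod 30)} = a_{26} = 32.

32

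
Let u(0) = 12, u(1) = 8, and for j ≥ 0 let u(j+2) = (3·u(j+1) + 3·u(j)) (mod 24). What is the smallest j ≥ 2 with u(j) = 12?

Computing terms: u(0) = 12, u(1) = 8, u(2) = 12, u(3) = 12, u(4) = 0, u(5) = 12, u(6) = 12.
Since (u(5), u(6)) = (u(2), u(3)) = (12, 12) (two consecutive terms determine the rest), the sequence is eventually periodic: after a pre-period of length 2 it cycles with period 3.
The value 12 first appears (with j ≥ 2) at u(2).

2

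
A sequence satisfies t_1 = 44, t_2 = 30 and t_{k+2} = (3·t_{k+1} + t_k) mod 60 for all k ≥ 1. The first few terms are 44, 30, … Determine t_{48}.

18

t_1 = 44, t_2 = 30, t_3 = 14, t_4 = 12, t_5 = 50, t_6 = 42, t_7 = 56, t_8 = 30, t_9 = 26, t_{10} = 48, t_{11} = 50, t_{12} = 18, t_{13} = 44, t_{14} = 30.
The sequence repeats with period 12.
So t_{48} = t_{1 + ((48-1) mod 12)} = t_{12} = 18.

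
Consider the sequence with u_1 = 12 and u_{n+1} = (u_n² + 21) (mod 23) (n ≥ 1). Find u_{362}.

4

u_1 = 12, u_2 = 4, u_3 = 14, u_4 = 10, u_5 = 6, u_6 = 11, u_7 = 4.
Since u_7 = u_2 = 4, the sequence is eventually periodic: after a pre-period of length 1 it cycles with period 5.
For n ≥ 2, u_n depends only on (n - 2) mod 5. (362 - 2) mod 5 = 0, so u_{362} = u_2 = 4.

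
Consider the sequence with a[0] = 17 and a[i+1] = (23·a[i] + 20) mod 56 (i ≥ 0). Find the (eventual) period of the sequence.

6

Computing terms: a[0] = 17,  a[1] = 19,  a[2] = 9,  a[3] = 3,  a[4] = 33,  a[5] = 51,  a[6] = 17.
The sequence repeats with period 6.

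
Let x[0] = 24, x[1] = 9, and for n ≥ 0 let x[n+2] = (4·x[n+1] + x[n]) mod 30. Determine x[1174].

24

x[0] = 24, x[1] = 9, x[2] = 0, x[3] = 9, x[4] = 6, x[5] = 3, x[6] = 18, x[7] = 15, x[8] = 18, x[9] = 27, x[10] = 6, x[11] = 21, x[12] = 0, x[13] = 21, x[14] = 24, x[15] = 27, x[16] = 12, x[17] = 15, x[18] = 12, x[19] = 3, x[20] = 24, x[21] = 9.
The sequence repeats with period 20.
So x[1174] = x[0 + ((1174-0) mod 20)] = x[14] = 24.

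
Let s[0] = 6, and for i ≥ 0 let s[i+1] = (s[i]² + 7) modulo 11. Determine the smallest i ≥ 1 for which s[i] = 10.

1

We have s[0] = 6,  s[1] = 10,  s[2] = 8,  s[3] = 5,  s[4] = 10.
Since s[4] = s[1] = 10, the sequence is eventually periodic: after a pre-period of length 1 it cycles with period 3.
The value 10 first appears (with i ≥ 1) at s[1].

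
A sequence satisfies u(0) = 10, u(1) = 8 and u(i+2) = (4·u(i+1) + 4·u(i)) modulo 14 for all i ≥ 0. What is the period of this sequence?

Computing terms: u(0) = 10, u(1) = 8, u(2) = 2, u(3) = 12, u(4) = 0, u(5) = 6, u(6) = 10, u(7) = 8.
The sequence repeats with period 6.

6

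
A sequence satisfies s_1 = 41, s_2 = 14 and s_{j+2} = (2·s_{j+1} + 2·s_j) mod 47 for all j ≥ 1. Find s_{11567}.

13

s_1 = 41; s_2 = 14; s_3 = 16; s_4 = 13; s_5 = 11; s_6 = 1; s_7 = 24; s_8 = 3; s_9 = 7; s_{10} = 20; s_{11} = 7; s_{12} = 7; s_{13} = 28; s_{14} = 23; s_{15} = 8; s_{16} = 15; s_{17} = 46; s_{18} = 28; s_{19} = 7; s_{20} = 23; s_{21} = 13; s_{22} = 25; s_{23} = 29; s_{24} = 14; s_{25} = 39; s_{26} = 12; s_{27} = 8; s_{28} = 40; s_{29} = 2; s_{30} = 37; s_{31} = 31; s_{32} = 42; s_{33} = 5; s_{34} = 0; s_{35} = 10; s_{36} = 20; s_{37} = 13; s_{38} = 19; s_{39} = 17; s_{40} = 25; s_{41} = 37; s_{42} = 30; s_{43} = 40; s_{44} = 46; s_{45} = 31; s_{46} = 13; s_{47} = 41; s_{48} = 14.
The sequence repeats with period 46.
So s_{11567} = s_{1 + ((11567-1) mod 46)} = s_{21} = 13.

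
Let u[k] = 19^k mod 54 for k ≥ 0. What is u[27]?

u[0] = 1; u[1] = 19; u[2] = 37; u[3] = 1.
The sequence repeats with period 3.
(27 - 0) mod 3 = 0, so u[27] = u[0] = 1.

1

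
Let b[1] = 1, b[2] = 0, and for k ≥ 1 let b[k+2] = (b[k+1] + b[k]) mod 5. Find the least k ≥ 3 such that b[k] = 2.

We have b[1] = 1, b[2] = 0, b[3] = 1, b[4] = 1, b[5] = 2, b[6] = 3, b[7] = 0, b[8] = 3, b[9] = 3, b[10] = 1, b[11] = 4, b[12] = 0, b[13] = 4, b[14] = 4, b[15] = 3, b[16] = 2, b[17] = 0, b[18] = 2, b[19] = 2, b[20] = 4, b[21] = 1, b[22] = 0.
Since (b[21], b[22]) = (b[1], b[2]) = (1, 0) (two consecutive terms determine the rest), the sequence is periodic with period 20.
The value 2 first appears (with k ≥ 3) at b[5].

5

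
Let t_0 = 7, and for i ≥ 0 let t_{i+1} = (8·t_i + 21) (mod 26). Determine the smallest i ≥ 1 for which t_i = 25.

t_0 = 7; t_1 = 25; t_2 = 13; t_3 = 21; t_4 = 7.
Since t_4 = t_0 = 7, the sequence is periodic with period 4.
The value 25 first appears (with i ≥ 1) at t_1.

1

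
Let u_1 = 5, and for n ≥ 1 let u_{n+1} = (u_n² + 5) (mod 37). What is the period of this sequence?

Listing terms: u_1 = 5, u_2 = 30, u_3 = 17, u_4 = 35, u_5 = 9, u_6 = 12, u_7 = 1, u_8 = 6, u_9 = 4, u_{10} = 21, u_{11} = 2, u_{12} = 9.
Since u_{12} = u_5 = 9, the sequence is eventually periodic: after a pre-period of length 4 it cycles with period 7.

7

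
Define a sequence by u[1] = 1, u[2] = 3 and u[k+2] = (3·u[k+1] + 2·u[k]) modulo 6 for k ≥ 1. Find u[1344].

We have u[1] = 1; u[2] = 3; u[3] = 5; u[4] = 3; u[5] = 1; u[6] = 3.
Since (u[5], u[6]) = (u[1], u[2]) = (1, 3) (two consecutive terms determine the rest), the sequence is periodic with period 4.
(1344 - 1) mod 4 = 3, so u[1344] = u[4] = 3.

3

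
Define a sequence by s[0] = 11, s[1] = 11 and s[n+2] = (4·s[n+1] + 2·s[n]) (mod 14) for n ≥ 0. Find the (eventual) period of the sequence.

48

s[0] = 11, s[1] = 11, s[2] = 10, s[3] = 6, s[4] = 2, s[5] = 6, s[6] = 0, s[7] = 12, s[8] = 6, s[9] = 6, s[10] = 8, s[11] = 2, s[12] = 10, s[13] = 2, s[14] = 0, s[15] = 4, s[16] = 2, s[17] = 2, s[18] = 12, s[19] = 10, s[20] = 8, s[21] = 10, s[22] = 0, s[23] = 6, s[24] = 10, s[25] = 10, s[26] = 4, s[27] = 8, s[28] = 12, s[29] = 8, s[30] = 0, s[31] = 2, s[32] = 8, s[33] = 8, s[34] = 6, s[35] = 12, s[36] = 4, s[37] = 12, s[38] = 0, s[39] = 10, s[40] = 12, s[41] = 12, s[42] = 2, s[43] = 4, s[44] = 6, s[45] = 4, s[46] = 0, s[47] = 8, s[48] = 4, s[49] = 4, s[50] = 10, s[51] = 6.
Since (s[50], s[51]) = (s[2], s[3]) = (10, 6) (two consecutive terms determine the rest), the sequence is eventually periodic: after a pre-period of length 2 it cycles with period 48.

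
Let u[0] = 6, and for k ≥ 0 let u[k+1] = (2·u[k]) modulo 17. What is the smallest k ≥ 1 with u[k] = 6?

u[0] = 6,  u[1] = 12,  u[2] = 7,  u[3] = 14,  u[4] = 11,  u[5] = 5,  u[6] = 10,  u[7] = 3,  u[8] = 6.
Since u[8] = u[0] = 6, the sequence is periodic with period 8.
The value 6 next appears (with k ≥ 1) at u[8].

8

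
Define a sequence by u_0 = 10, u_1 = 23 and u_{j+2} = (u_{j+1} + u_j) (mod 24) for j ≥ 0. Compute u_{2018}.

9

u_0 = 10,  u_1 = 23,  u_2 = 9,  u_3 = 8,  u_4 = 17,  u_5 = 1,  u_6 = 18,  u_7 = 19,  u_8 = 13,  u_9 = 8,  u_{10} = 21,  u_{11} = 5,  u_{12} = 2,  u_{13} = 7,  u_{14} = 9,  u_{15} = 16,  u_{16} = 1,  u_{17} = 17,  u_{18} = 18,  u_{19} = 11,  u_{20} = 5,  u_{21} = 16,  u_{22} = 21,  u_{23} = 13,  u_{24} = 10,  u_{25} = 23.
Since (u_{24}, u_{25}) = (u_0, u_1) = (10, 23) (two consecutive terms determine the rest), the sequence is periodic with period 24.
(2018 - 0) mod 24 = 2, so u_{2018} = u_2 = 9.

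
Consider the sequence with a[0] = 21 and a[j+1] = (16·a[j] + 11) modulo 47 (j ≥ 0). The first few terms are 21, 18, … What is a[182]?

10

We have a[0] = 21; a[1] = 18; a[2] = 17; a[3] = 1; a[4] = 27; a[5] = 20; a[6] = 2; a[7] = 43; a[8] = 41; a[9] = 9; a[10] = 14; a[11] = 0; a[12] = 11; a[13] = 46; a[14] = 42; a[15] = 25; a[16] = 35; a[17] = 7; a[18] = 29; a[19] = 5; a[20] = 44; a[21] = 10; a[22] = 30; a[23] = 21.
The sequence repeats with period 23.
So a[182] = a[0 + ((182-0) mod 23)] = a[21] = 10.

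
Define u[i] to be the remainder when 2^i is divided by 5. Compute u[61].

2

Computing terms: u[0] = 1, u[1] = 2, u[2] = 4, u[3] = 3, u[4] = 1.
The sequence repeats with period 4.
(61 - 0) mod 4 = 1, so u[61] = u[1] = 2.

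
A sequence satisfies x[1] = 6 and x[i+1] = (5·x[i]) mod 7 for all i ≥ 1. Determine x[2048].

2

x[1] = 6; x[2] = 2; x[3] = 3; x[4] = 1; x[5] = 5; x[6] = 4; x[7] = 6.
The sequence repeats with period 6.
(2048 - 1) mod 6 = 1, so x[2048] = x[2] = 2.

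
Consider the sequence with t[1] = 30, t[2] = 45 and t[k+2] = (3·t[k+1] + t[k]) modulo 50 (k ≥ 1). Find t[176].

Listing terms: t[1] = 30,  t[2] = 45,  t[3] = 15,  t[4] = 40,  t[5] = 35,  t[6] = 45,  t[7] = 20,  t[8] = 5,  t[9] = 35,  t[10] = 10,  t[11] = 15,  t[12] = 5,  t[13] = 30,  t[14] = 45.
The sequence repeats with period 12.
So t[176] = t[1 + ((176-1) mod 12)] = t[8] = 5.

5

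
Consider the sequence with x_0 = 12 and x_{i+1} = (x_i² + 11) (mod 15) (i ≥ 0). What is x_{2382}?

We have x_0 = 12; x_1 = 5; x_2 = 6; x_3 = 2; x_4 = 0; x_5 = 11; x_6 = 12.
The sequence repeats with period 6.
(2382 - 0) mod 6 = 0, so x_{2382} = x_0 = 12.

12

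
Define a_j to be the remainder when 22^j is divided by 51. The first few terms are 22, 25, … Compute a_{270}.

49

a_1 = 22, a_2 = 25, a_3 = 40, a_4 = 13, a_5 = 31, a_6 = 19, a_7 = 10, a_8 = 16, a_9 = 46, a_{10} = 43, a_{11} = 28, a_{12} = 4, a_{13} = 37, a_{14} = 49, a_{15} = 7, a_{16} = 1, a_{17} = 22.
Since a_{17} = a_1 = 22, the sequence is periodic with period 16.
So a_{270} = a_{1 + ((270-1) mod 16)} = a_{14} = 49.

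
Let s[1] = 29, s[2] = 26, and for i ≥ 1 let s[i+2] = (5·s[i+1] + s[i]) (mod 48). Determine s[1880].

10

Computing terms: s[1] = 29; s[2] = 26; s[3] = 15; s[4] = 5; s[5] = 40; s[6] = 13; s[7] = 9; s[8] = 10; s[9] = 11; s[10] = 17; s[11] = 0; s[12] = 17; s[13] = 37; s[14] = 10; s[15] = 39; s[16] = 13; s[17] = 8; s[18] = 5; s[19] = 33; s[20] = 26; s[21] = 19; s[22] = 25; s[23] = 0; s[24] = 25; s[25] = 29; s[26] = 26.
Since (s[25], s[26]) = (s[1], s[2]) = (29, 26) (two consecutive terms determine the rest), the sequence is periodic with period 24.
(1880 - 1) mod 24 = 7, so s[1880] = s[8] = 10.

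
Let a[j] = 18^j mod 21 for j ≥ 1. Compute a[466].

Listing terms: a[1] = 18, a[2] = 9, a[3] = 15, a[4] = 18.
The sequence repeats with period 3.
(466 - 1) mod 3 = 0, so a[466] = a[1] = 18.

18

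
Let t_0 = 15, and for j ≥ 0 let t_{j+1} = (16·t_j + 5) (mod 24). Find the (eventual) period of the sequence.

3

t_0 = 15,  t_1 = 5,  t_2 = 13,  t_3 = 21,  t_4 = 5.
Since t_4 = t_1 = 5, the sequence is eventually periodic: after a pre-period of length 1 it cycles with period 3.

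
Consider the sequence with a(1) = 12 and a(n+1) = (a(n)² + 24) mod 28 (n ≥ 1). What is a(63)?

24

We have a(1) = 12, a(2) = 0, a(3) = 24, a(4) = 12.
Since a(4) = a(1) = 12, the sequence is periodic with period 3.
(63 - 1) mod 3 = 2, so a(63) = a(3) = 24.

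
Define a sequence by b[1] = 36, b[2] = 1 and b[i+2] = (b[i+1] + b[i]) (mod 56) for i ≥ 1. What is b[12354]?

We have b[1] = 36,  b[2] = 1,  b[3] = 37,  b[4] = 38,  b[5] = 19,  b[6] = 1,  b[7] = 20,  b[8] = 21,  b[9] = 41,  b[10] = 6,  b[11] = 47,  b[12] = 53,  b[13] = 44,  b[14] = 41,  b[15] = 29,  b[16] = 14,  b[17] = 43,  b[18] = 1,  b[19] = 44,  b[20] = 45,  b[21] = 33,  b[22] = 22,  b[23] = 55,  b[24] = 21,  b[25] = 20,  b[26] = 41,  b[27] = 5,  b[28] = 46,  b[29] = 51,  b[30] = 41,  b[31] = 36,  b[32] = 21,  b[33] = 1,  b[34] = 22,  b[35] = 23,  b[36] = 45,  b[37] = 12,  b[38] = 1,  b[39] = 13,  b[40] = 14,  b[41] = 27,  b[42] = 41,  b[43] = 12,  b[44] = 53,  b[45] = 9,  b[46] = 6,  b[47] = 15,  b[48] = 21,  b[49] = 36,  b[50] = 1.
The sequence repeats with period 48.
So b[12354] = b[1 + ((12354-1) mod 48)] = b[18] = 1.

1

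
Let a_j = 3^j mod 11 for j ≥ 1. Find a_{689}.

4

a_1 = 3,  a_2 = 9,  a_3 = 5,  a_4 = 4,  a_5 = 1,  a_6 = 3.
Since a_6 = a_1 = 3, the sequence is periodic with period 5.
(689 - 1) mod 5 = 3, so a_{689} = a_4 = 4.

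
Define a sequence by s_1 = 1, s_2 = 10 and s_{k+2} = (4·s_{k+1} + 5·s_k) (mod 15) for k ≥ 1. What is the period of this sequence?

We have s_1 = 1,  s_2 = 10,  s_3 = 0,  s_4 = 5,  s_5 = 5,  s_6 = 0,  s_7 = 10,  s_8 = 10,  s_9 = 0.
Since (s_8, s_9) = (s_2, s_3) = (10, 0) (two consecutive terms determine the rest), the sequence is eventually periodic: after a pre-period of length 1 it cycles with period 6.

6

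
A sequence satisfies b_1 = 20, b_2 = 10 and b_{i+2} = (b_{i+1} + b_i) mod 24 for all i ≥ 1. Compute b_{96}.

14

b_1 = 20; b_2 = 10; b_3 = 6; b_4 = 16; b_5 = 22; b_6 = 14; b_7 = 12; b_8 = 2; b_9 = 14; b_{10} = 16; b_{11} = 6; b_{12} = 22; b_{13} = 4; b_{14} = 2; b_{15} = 6; b_{16} = 8; b_{17} = 14; b_{18} = 22; b_{19} = 12; b_{20} = 10; b_{21} = 22; b_{22} = 8; b_{23} = 6; b_{24} = 14; b_{25} = 20; b_{26} = 10.
The sequence repeats with period 24.
(96 - 1) mod 24 = 23, so b_{96} = b_{24} = 14.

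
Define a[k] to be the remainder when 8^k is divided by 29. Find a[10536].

20

We have a[1] = 8, a[2] = 6, a[3] = 19, a[4] = 7, a[5] = 27, a[6] = 13, a[7] = 17, a[8] = 20, a[9] = 15, a[10] = 4, a[11] = 3, a[12] = 24, a[13] = 18, a[14] = 28, a[15] = 21, a[16] = 23, a[17] = 10, a[18] = 22, a[19] = 2, a[20] = 16, a[21] = 12, a[22] = 9, a[23] = 14, a[24] = 25, a[25] = 26, a[26] = 5, a[27] = 11, a[28] = 1, a[29] = 8.
Since a[29] = a[1] = 8, the sequence is periodic with period 28.
(10536 - 1) mod 28 = 7, so a[10536] = a[8] = 20.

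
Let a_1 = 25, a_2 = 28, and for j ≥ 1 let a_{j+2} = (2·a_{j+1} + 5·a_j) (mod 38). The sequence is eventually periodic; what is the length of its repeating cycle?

a_1 = 25,  a_2 = 28,  a_3 = 29,  a_4 = 8,  a_5 = 9,  a_6 = 20,  a_7 = 9,  a_8 = 4,  a_9 = 15,  a_{10} = 12,  a_{11} = 23,  a_{12} = 30,  a_{13} = 23,  a_{14} = 6,  a_{15} = 13,  a_{16} = 18,  a_{17} = 25,  a_{18} = 26,  a_{19} = 25,  a_{20} = 28.
Since (a_{19}, a_{20}) = (a_1, a_2) = (25, 28) (two consecutive terms determine the rest), the sequence is periodic with period 18.

18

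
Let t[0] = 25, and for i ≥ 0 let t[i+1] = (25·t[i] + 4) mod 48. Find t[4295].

45

Computing terms: t[0] = 25, t[1] = 5, t[2] = 33, t[3] = 13, t[4] = 41, t[5] = 21, t[6] = 1, t[7] = 29, t[8] = 9, t[9] = 37, t[10] = 17, t[11] = 45, t[12] = 25.
The sequence repeats with period 12.
(4295 - 0) mod 12 = 11, so t[4295] = t[11] = 45.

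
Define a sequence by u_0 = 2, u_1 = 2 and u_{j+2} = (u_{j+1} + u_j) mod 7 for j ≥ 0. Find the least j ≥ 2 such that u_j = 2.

u_0 = 2,  u_1 = 2,  u_2 = 4,  u_3 = 6,  u_4 = 3,  u_5 = 2,  u_6 = 5,  u_7 = 0,  u_8 = 5,  u_9 = 5,  u_{10} = 3,  u_{11} = 1,  u_{12} = 4,  u_{13} = 5,  u_{14} = 2,  u_{15} = 0,  u_{16} = 2,  u_{17} = 2.
The sequence repeats with period 16.
The value 2 first appears (with j ≥ 2) at u_5.

5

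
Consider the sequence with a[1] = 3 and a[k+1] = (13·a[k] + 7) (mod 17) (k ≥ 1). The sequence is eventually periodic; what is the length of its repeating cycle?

4

Computing terms: a[1] = 3, a[2] = 12, a[3] = 10, a[4] = 1, a[5] = 3.
The sequence repeats with period 4.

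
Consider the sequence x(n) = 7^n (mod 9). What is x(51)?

1

x(1) = 7; x(2) = 4; x(3) = 1; x(4) = 7.
Since x(4) = x(1) = 7, the sequence is periodic with period 3.
(51 - 1) mod 3 = 2, so x(51) = x(3) = 1.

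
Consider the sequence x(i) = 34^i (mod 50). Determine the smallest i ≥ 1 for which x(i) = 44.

7

We have x(0) = 1,  x(1) = 34,  x(2) = 6,  x(3) = 4,  x(4) = 36,  x(5) = 24,  x(6) = 16,  x(7) = 44,  x(8) = 46,  x(9) = 14,  x(10) = 26,  x(11) = 34.
Since x(11) = x(1) = 34, the sequence is eventually periodic: after a pre-period of length 1 it cycles with period 10.
The value 44 first appears (with i ≥ 1) at x(7).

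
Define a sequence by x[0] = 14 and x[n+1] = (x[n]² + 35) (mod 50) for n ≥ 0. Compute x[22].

x[0] = 14; x[1] = 31; x[2] = 46; x[3] = 1; x[4] = 36; x[5] = 31.
Since x[5] = x[1] = 31, the sequence is eventually periodic: after a pre-period of length 1 it cycles with period 4.
For n ≥ 1, x[n] depends only on (n - 1) mod 4. (22 - 1) mod 4 = 1, so x[22] = x[2] = 46.

46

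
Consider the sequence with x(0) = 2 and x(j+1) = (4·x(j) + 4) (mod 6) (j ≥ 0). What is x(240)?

x(0) = 2, x(1) = 0, x(2) = 4, x(3) = 2.
The sequence repeats with period 3.
So x(240) = x(0 + ((240-0) mod 3)) = x(0) = 2.

2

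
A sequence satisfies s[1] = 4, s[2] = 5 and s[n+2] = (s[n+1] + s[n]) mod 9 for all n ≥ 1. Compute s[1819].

We have s[1] = 4,  s[2] = 5,  s[3] = 0,  s[4] = 5,  s[5] = 5,  s[6] = 1,  s[7] = 6,  s[8] = 7,  s[9] = 4,  s[10] = 2,  s[11] = 6,  s[12] = 8,  s[13] = 5,  s[14] = 4,  s[15] = 0,  s[16] = 4,  s[17] = 4,  s[18] = 8,  s[19] = 3,  s[20] = 2,  s[21] = 5,  s[22] = 7,  s[23] = 3,  s[24] = 1,  s[25] = 4,  s[26] = 5.
Since (s[25], s[26]) = (s[1], s[2]) = (4, 5) (two consecutive terms determine the rest), the sequence is periodic with period 24.
So s[1819] = s[1 + ((1819-1) mod 24)] = s[19] = 3.

3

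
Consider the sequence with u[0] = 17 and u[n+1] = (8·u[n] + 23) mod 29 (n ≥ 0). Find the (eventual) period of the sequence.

28

u[0] = 17; u[1] = 14; u[2] = 19; u[3] = 1; u[4] = 2; u[5] = 10; u[6] = 16; u[7] = 6; u[8] = 13; u[9] = 11; u[10] = 24; u[11] = 12; u[12] = 3; u[13] = 18; u[14] = 22; u[15] = 25; u[16] = 20; u[17] = 9; u[18] = 8; u[19] = 0; u[20] = 23; u[21] = 4; u[22] = 26; u[23] = 28; u[24] = 15; u[25] = 27; u[26] = 7; u[27] = 21; u[28] = 17.
Since u[28] = u[0] = 17, the sequence is periodic with period 28.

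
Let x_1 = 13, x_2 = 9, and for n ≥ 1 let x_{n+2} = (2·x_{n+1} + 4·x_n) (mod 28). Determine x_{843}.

0

Computing terms: x_1 = 13, x_2 = 9, x_3 = 14, x_4 = 8, x_5 = 16, x_6 = 8, x_7 = 24, x_8 = 24, x_9 = 4, x_{10} = 20, x_{11} = 0, x_{12} = 24, x_{13} = 20, x_{14} = 24, x_{15} = 16, x_{16} = 16, x_{17} = 12, x_{18} = 4, x_{19} = 0, x_{20} = 16, x_{21} = 4, x_{22} = 16, x_{23} = 20, x_{24} = 20, x_{25} = 8, x_{26} = 12, x_{27} = 0, x_{28} = 20, x_{29} = 12, x_{30} = 20, x_{31} = 4, x_{32} = 4, x_{33} = 24, x_{34} = 8, x_{35} = 0, x_{36} = 4, x_{37} = 8, x_{38} = 4, x_{39} = 12, x_{40} = 12, x_{41} = 16, x_{42} = 24, x_{43} = 0, x_{44} = 12, x_{45} = 24, x_{46} = 12, x_{47} = 8, x_{48} = 8, x_{49} = 20, x_{50} = 16, x_{51} = 0, x_{52} = 8, x_{53} = 16.
Since (x_{52}, x_{53}) = (x_4, x_5) = (8, 16) (two consecutive terms determine the rest), the sequence is eventually periodic: after a pre-period of length 3 it cycles with period 48.
For n ≥ 4, x_n depends only on (n - 4) mod 48. (843 - 4) mod 48 = 23, so x_{843} = x_{27} = 0.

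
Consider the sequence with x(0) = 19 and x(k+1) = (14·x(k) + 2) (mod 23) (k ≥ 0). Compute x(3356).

Listing terms: x(0) = 19,  x(1) = 15,  x(2) = 5,  x(3) = 3,  x(4) = 21,  x(5) = 20,  x(6) = 6,  x(7) = 17,  x(8) = 10,  x(9) = 4,  x(10) = 12,  x(11) = 9,  x(12) = 13,  x(13) = 0,  x(14) = 2,  x(15) = 7,  x(16) = 8,  x(17) = 22,  x(18) = 11,  x(19) = 18,  x(20) = 1,  x(21) = 16,  x(22) = 19.
The sequence repeats with period 22.
(3356 - 0) mod 22 = 12, so x(3356) = x(12) = 13.

13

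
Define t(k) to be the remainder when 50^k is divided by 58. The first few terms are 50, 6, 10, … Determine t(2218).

42

We have t(1) = 50, t(2) = 6, t(3) = 10, t(4) = 36, t(5) = 2, t(6) = 42, t(7) = 12, t(8) = 20, t(9) = 14, t(10) = 4, t(11) = 26, t(12) = 24, t(13) = 40, t(14) = 28, t(15) = 8, t(16) = 52, t(17) = 48, t(18) = 22, t(19) = 56, t(20) = 16, t(21) = 46, t(22) = 38, t(23) = 44, t(24) = 54, t(25) = 32, t(26) = 34, t(27) = 18, t(28) = 30, t(29) = 50.
The sequence repeats with period 28.
So t(2218) = t(1 + ((2218-1) mod 28)) = t(6) = 42.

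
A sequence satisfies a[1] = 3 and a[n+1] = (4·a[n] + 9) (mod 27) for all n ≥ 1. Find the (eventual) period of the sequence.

a[1] = 3,  a[2] = 21,  a[3] = 12,  a[4] = 3.
Since a[4] = a[1] = 3, the sequence is periodic with period 3.

3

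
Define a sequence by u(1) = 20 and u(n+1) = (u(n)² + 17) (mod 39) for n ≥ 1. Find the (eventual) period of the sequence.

Computing terms: u(1) = 20; u(2) = 27; u(3) = 5; u(4) = 3; u(5) = 26; u(6) = 30; u(7) = 20.
The sequence repeats with period 6.

6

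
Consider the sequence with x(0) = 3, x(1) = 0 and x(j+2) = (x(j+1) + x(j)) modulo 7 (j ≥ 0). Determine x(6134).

1

We have x(0) = 3; x(1) = 0; x(2) = 3; x(3) = 3; x(4) = 6; x(5) = 2; x(6) = 1; x(7) = 3; x(8) = 4; x(9) = 0; x(10) = 4; x(11) = 4; x(12) = 1; x(13) = 5; x(14) = 6; x(15) = 4; x(16) = 3; x(17) = 0.
The sequence repeats with period 16.
So x(6134) = x(0 + ((6134-0) mod 16)) = x(6) = 1.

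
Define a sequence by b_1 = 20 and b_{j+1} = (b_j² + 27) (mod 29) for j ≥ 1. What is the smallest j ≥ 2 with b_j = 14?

4

Listing terms: b_1 = 20,  b_2 = 21,  b_3 = 4,  b_4 = 14,  b_5 = 20.
The sequence repeats with period 4.
The value 14 first appears (with j ≥ 2) at b_4.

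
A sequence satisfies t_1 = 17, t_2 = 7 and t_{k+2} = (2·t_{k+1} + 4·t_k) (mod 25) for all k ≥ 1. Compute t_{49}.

17

Computing terms: t_1 = 17, t_2 = 7, t_3 = 7, t_4 = 17, t_5 = 12, t_6 = 17, t_7 = 7.
Since (t_6, t_7) = (t_1, t_2) = (17, 7) (two consecutive terms determine the rest), the sequence is periodic with period 5.
So t_{49} = t_{1 + ((49-1) mod 5)} = t_4 = 17.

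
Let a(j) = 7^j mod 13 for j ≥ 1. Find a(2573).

11

a(1) = 7,  a(2) = 10,  a(3) = 5,  a(4) = 9,  a(5) = 11,  a(6) = 12,  a(7) = 6,  a(8) = 3,  a(9) = 8,  a(10) = 4,  a(11) = 2,  a(12) = 1,  a(13) = 7.
Since a(13) = a(1) = 7, the sequence is periodic with period 12.
So a(2573) = a(1 + ((2573-1) mod 12)) = a(5) = 11.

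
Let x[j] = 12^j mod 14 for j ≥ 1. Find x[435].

6

Computing terms: x[1] = 12, x[2] = 4, x[3] = 6, x[4] = 2, x[5] = 10, x[6] = 8, x[7] = 12.
Since x[7] = x[1] = 12, the sequence is periodic with period 6.
(435 - 1) mod 6 = 2, so x[435] = x[3] = 6.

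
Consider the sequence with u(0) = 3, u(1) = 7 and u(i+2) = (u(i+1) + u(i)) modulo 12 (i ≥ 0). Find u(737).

4

We have u(0) = 3,  u(1) = 7,  u(2) = 10,  u(3) = 5,  u(4) = 3,  u(5) = 8,  u(6) = 11,  u(7) = 7,  u(8) = 6,  u(9) = 1,  u(10) = 7,  u(11) = 8,  u(12) = 3,  u(13) = 11,  u(14) = 2,  u(15) = 1,  u(16) = 3,  u(17) = 4,  u(18) = 7,  u(19) = 11,  u(20) = 6,  u(21) = 5,  u(22) = 11,  u(23) = 4,  u(24) = 3,  u(25) = 7.
Since (u(24), u(25)) = (u(0), u(1)) = (3, 7) (two consecutive terms determine the rest), the sequence is periodic with period 24.
(737 - 0) mod 24 = 17, so u(737) = u(17) = 4.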